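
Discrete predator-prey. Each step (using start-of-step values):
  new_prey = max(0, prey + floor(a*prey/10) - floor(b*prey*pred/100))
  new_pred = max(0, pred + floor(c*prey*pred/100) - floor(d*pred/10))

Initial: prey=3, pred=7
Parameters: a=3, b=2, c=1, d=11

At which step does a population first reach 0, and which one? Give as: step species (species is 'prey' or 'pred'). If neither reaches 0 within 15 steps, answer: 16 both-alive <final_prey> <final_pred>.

Answer: 1 pred

Derivation:
Step 1: prey: 3+0-0=3; pred: 7+0-7=0
First extinction: pred at step 1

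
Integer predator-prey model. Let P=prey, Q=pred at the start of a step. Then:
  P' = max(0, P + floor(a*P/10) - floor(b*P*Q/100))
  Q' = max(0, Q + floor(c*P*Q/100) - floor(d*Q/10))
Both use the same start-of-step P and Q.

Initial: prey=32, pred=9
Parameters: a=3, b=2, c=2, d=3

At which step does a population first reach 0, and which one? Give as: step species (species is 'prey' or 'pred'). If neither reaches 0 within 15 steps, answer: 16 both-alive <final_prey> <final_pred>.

Answer: 16 both-alive 1 4

Derivation:
Step 1: prey: 32+9-5=36; pred: 9+5-2=12
Step 2: prey: 36+10-8=38; pred: 12+8-3=17
Step 3: prey: 38+11-12=37; pred: 17+12-5=24
Step 4: prey: 37+11-17=31; pred: 24+17-7=34
Step 5: prey: 31+9-21=19; pred: 34+21-10=45
Step 6: prey: 19+5-17=7; pred: 45+17-13=49
Step 7: prey: 7+2-6=3; pred: 49+6-14=41
Step 8: prey: 3+0-2=1; pred: 41+2-12=31
Step 9: prey: 1+0-0=1; pred: 31+0-9=22
Step 10: prey: 1+0-0=1; pred: 22+0-6=16
Step 11: prey: 1+0-0=1; pred: 16+0-4=12
Step 12: prey: 1+0-0=1; pred: 12+0-3=9
Step 13: prey: 1+0-0=1; pred: 9+0-2=7
Step 14: prey: 1+0-0=1; pred: 7+0-2=5
Step 15: prey: 1+0-0=1; pred: 5+0-1=4
No extinction within 15 steps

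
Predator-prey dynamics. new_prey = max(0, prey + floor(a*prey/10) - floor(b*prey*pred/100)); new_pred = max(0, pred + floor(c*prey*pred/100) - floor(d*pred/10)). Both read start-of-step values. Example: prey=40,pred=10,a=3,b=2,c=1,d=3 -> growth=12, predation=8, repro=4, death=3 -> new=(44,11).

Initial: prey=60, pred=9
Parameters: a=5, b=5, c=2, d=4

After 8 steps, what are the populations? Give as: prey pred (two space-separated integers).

Answer: 0 5

Derivation:
Step 1: prey: 60+30-27=63; pred: 9+10-3=16
Step 2: prey: 63+31-50=44; pred: 16+20-6=30
Step 3: prey: 44+22-66=0; pred: 30+26-12=44
Step 4: prey: 0+0-0=0; pred: 44+0-17=27
Step 5: prey: 0+0-0=0; pred: 27+0-10=17
Step 6: prey: 0+0-0=0; pred: 17+0-6=11
Step 7: prey: 0+0-0=0; pred: 11+0-4=7
Step 8: prey: 0+0-0=0; pred: 7+0-2=5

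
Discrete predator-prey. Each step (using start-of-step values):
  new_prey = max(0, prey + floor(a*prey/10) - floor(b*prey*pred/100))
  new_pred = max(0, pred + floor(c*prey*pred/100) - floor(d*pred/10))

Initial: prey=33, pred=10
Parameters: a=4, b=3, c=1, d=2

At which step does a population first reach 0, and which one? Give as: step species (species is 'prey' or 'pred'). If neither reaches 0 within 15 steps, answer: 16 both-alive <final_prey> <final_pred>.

Step 1: prey: 33+13-9=37; pred: 10+3-2=11
Step 2: prey: 37+14-12=39; pred: 11+4-2=13
Step 3: prey: 39+15-15=39; pred: 13+5-2=16
Step 4: prey: 39+15-18=36; pred: 16+6-3=19
Step 5: prey: 36+14-20=30; pred: 19+6-3=22
Step 6: prey: 30+12-19=23; pred: 22+6-4=24
Step 7: prey: 23+9-16=16; pred: 24+5-4=25
Step 8: prey: 16+6-12=10; pred: 25+4-5=24
Step 9: prey: 10+4-7=7; pred: 24+2-4=22
Step 10: prey: 7+2-4=5; pred: 22+1-4=19
Step 11: prey: 5+2-2=5; pred: 19+0-3=16
Step 12: prey: 5+2-2=5; pred: 16+0-3=13
Step 13: prey: 5+2-1=6; pred: 13+0-2=11
Step 14: prey: 6+2-1=7; pred: 11+0-2=9
Step 15: prey: 7+2-1=8; pred: 9+0-1=8
No extinction within 15 steps

Answer: 16 both-alive 8 8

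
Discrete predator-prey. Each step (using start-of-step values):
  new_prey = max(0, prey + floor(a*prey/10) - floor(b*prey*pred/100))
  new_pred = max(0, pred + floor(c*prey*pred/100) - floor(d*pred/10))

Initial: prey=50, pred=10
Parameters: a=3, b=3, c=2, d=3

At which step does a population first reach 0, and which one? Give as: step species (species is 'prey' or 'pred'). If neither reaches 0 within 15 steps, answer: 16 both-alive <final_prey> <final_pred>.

Answer: 4 prey

Derivation:
Step 1: prey: 50+15-15=50; pred: 10+10-3=17
Step 2: prey: 50+15-25=40; pred: 17+17-5=29
Step 3: prey: 40+12-34=18; pred: 29+23-8=44
Step 4: prey: 18+5-23=0; pred: 44+15-13=46
First extinction: prey at step 4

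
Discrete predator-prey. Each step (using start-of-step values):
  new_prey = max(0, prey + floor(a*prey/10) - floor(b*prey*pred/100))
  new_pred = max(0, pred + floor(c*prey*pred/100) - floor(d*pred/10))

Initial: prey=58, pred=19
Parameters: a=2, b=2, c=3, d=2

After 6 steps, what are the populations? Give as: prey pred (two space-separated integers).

Answer: 0 62

Derivation:
Step 1: prey: 58+11-22=47; pred: 19+33-3=49
Step 2: prey: 47+9-46=10; pred: 49+69-9=109
Step 3: prey: 10+2-21=0; pred: 109+32-21=120
Step 4: prey: 0+0-0=0; pred: 120+0-24=96
Step 5: prey: 0+0-0=0; pred: 96+0-19=77
Step 6: prey: 0+0-0=0; pred: 77+0-15=62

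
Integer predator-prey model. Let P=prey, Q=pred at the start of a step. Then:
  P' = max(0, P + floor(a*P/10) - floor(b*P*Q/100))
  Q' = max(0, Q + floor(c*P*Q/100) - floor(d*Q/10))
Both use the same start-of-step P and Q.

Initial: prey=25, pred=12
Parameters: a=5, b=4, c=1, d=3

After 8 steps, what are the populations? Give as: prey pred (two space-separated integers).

Answer: 25 12

Derivation:
Step 1: prey: 25+12-12=25; pred: 12+3-3=12
Step 2: prey: 25+12-12=25; pred: 12+3-3=12
Step 3: prey: 25+12-12=25; pred: 12+3-3=12
Step 4: prey: 25+12-12=25; pred: 12+3-3=12
Step 5: prey: 25+12-12=25; pred: 12+3-3=12
Step 6: prey: 25+12-12=25; pred: 12+3-3=12
Step 7: prey: 25+12-12=25; pred: 12+3-3=12
Step 8: prey: 25+12-12=25; pred: 12+3-3=12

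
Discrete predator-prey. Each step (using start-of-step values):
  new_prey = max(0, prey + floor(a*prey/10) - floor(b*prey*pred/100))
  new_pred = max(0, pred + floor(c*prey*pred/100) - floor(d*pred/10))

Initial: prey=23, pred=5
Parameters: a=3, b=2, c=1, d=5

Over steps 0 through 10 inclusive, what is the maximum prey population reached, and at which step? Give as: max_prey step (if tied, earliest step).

Answer: 216 10

Derivation:
Step 1: prey: 23+6-2=27; pred: 5+1-2=4
Step 2: prey: 27+8-2=33; pred: 4+1-2=3
Step 3: prey: 33+9-1=41; pred: 3+0-1=2
Step 4: prey: 41+12-1=52; pred: 2+0-1=1
Step 5: prey: 52+15-1=66; pred: 1+0-0=1
Step 6: prey: 66+19-1=84; pred: 1+0-0=1
Step 7: prey: 84+25-1=108; pred: 1+0-0=1
Step 8: prey: 108+32-2=138; pred: 1+1-0=2
Step 9: prey: 138+41-5=174; pred: 2+2-1=3
Step 10: prey: 174+52-10=216; pred: 3+5-1=7
Max prey = 216 at step 10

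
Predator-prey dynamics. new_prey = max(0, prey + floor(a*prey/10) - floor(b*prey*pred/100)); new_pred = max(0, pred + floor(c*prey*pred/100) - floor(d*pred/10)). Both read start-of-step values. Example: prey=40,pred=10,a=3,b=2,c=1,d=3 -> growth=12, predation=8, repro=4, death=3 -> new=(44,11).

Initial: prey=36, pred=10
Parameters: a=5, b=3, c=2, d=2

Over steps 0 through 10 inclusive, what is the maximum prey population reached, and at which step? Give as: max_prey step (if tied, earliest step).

Answer: 47 2

Derivation:
Step 1: prey: 36+18-10=44; pred: 10+7-2=15
Step 2: prey: 44+22-19=47; pred: 15+13-3=25
Step 3: prey: 47+23-35=35; pred: 25+23-5=43
Step 4: prey: 35+17-45=7; pred: 43+30-8=65
Step 5: prey: 7+3-13=0; pred: 65+9-13=61
Step 6: prey: 0+0-0=0; pred: 61+0-12=49
Step 7: prey: 0+0-0=0; pred: 49+0-9=40
Step 8: prey: 0+0-0=0; pred: 40+0-8=32
Step 9: prey: 0+0-0=0; pred: 32+0-6=26
Step 10: prey: 0+0-0=0; pred: 26+0-5=21
Max prey = 47 at step 2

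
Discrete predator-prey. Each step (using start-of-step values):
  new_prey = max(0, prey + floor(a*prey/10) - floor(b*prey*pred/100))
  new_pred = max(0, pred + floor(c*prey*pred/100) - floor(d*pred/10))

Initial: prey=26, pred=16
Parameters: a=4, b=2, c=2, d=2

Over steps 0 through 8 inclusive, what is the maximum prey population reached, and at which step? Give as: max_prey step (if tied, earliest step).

Answer: 28 1

Derivation:
Step 1: prey: 26+10-8=28; pred: 16+8-3=21
Step 2: prey: 28+11-11=28; pred: 21+11-4=28
Step 3: prey: 28+11-15=24; pred: 28+15-5=38
Step 4: prey: 24+9-18=15; pred: 38+18-7=49
Step 5: prey: 15+6-14=7; pred: 49+14-9=54
Step 6: prey: 7+2-7=2; pred: 54+7-10=51
Step 7: prey: 2+0-2=0; pred: 51+2-10=43
Step 8: prey: 0+0-0=0; pred: 43+0-8=35
Max prey = 28 at step 1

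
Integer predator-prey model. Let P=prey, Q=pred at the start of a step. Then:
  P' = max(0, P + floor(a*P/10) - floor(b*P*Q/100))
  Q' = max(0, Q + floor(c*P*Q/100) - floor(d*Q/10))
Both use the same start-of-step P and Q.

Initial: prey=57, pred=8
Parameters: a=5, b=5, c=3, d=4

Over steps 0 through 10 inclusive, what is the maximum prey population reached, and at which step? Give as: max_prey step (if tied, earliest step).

Step 1: prey: 57+28-22=63; pred: 8+13-3=18
Step 2: prey: 63+31-56=38; pred: 18+34-7=45
Step 3: prey: 38+19-85=0; pred: 45+51-18=78
Step 4: prey: 0+0-0=0; pred: 78+0-31=47
Step 5: prey: 0+0-0=0; pred: 47+0-18=29
Step 6: prey: 0+0-0=0; pred: 29+0-11=18
Step 7: prey: 0+0-0=0; pred: 18+0-7=11
Step 8: prey: 0+0-0=0; pred: 11+0-4=7
Step 9: prey: 0+0-0=0; pred: 7+0-2=5
Step 10: prey: 0+0-0=0; pred: 5+0-2=3
Max prey = 63 at step 1

Answer: 63 1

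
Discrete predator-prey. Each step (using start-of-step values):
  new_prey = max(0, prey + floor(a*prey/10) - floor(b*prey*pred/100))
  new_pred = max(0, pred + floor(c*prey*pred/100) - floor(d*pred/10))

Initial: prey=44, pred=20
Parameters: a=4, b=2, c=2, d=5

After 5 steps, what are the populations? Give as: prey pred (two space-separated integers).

Answer: 5 35

Derivation:
Step 1: prey: 44+17-17=44; pred: 20+17-10=27
Step 2: prey: 44+17-23=38; pred: 27+23-13=37
Step 3: prey: 38+15-28=25; pred: 37+28-18=47
Step 4: prey: 25+10-23=12; pred: 47+23-23=47
Step 5: prey: 12+4-11=5; pred: 47+11-23=35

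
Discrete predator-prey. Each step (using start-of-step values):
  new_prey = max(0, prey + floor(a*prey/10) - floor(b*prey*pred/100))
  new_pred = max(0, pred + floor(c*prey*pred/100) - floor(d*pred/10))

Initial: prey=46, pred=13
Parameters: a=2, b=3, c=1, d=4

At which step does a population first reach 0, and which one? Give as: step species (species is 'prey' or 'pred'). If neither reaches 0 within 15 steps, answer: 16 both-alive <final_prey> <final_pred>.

Answer: 16 both-alive 53 2

Derivation:
Step 1: prey: 46+9-17=38; pred: 13+5-5=13
Step 2: prey: 38+7-14=31; pred: 13+4-5=12
Step 3: prey: 31+6-11=26; pred: 12+3-4=11
Step 4: prey: 26+5-8=23; pred: 11+2-4=9
Step 5: prey: 23+4-6=21; pred: 9+2-3=8
Step 6: prey: 21+4-5=20; pred: 8+1-3=6
Step 7: prey: 20+4-3=21; pred: 6+1-2=5
Step 8: prey: 21+4-3=22; pred: 5+1-2=4
Step 9: prey: 22+4-2=24; pred: 4+0-1=3
Step 10: prey: 24+4-2=26; pred: 3+0-1=2
Step 11: prey: 26+5-1=30; pred: 2+0-0=2
Step 12: prey: 30+6-1=35; pred: 2+0-0=2
Step 13: prey: 35+7-2=40; pred: 2+0-0=2
Step 14: prey: 40+8-2=46; pred: 2+0-0=2
Step 15: prey: 46+9-2=53; pred: 2+0-0=2
No extinction within 15 steps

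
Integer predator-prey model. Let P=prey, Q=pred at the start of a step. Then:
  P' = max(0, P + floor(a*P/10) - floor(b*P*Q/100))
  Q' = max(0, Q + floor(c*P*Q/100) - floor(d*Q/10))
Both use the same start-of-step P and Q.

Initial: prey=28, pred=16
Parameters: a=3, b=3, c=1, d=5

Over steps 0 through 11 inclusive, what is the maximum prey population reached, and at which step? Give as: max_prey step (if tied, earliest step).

Step 1: prey: 28+8-13=23; pred: 16+4-8=12
Step 2: prey: 23+6-8=21; pred: 12+2-6=8
Step 3: prey: 21+6-5=22; pred: 8+1-4=5
Step 4: prey: 22+6-3=25; pred: 5+1-2=4
Step 5: prey: 25+7-3=29; pred: 4+1-2=3
Step 6: prey: 29+8-2=35; pred: 3+0-1=2
Step 7: prey: 35+10-2=43; pred: 2+0-1=1
Step 8: prey: 43+12-1=54; pred: 1+0-0=1
Step 9: prey: 54+16-1=69; pred: 1+0-0=1
Step 10: prey: 69+20-2=87; pred: 1+0-0=1
Step 11: prey: 87+26-2=111; pred: 1+0-0=1
Max prey = 111 at step 11

Answer: 111 11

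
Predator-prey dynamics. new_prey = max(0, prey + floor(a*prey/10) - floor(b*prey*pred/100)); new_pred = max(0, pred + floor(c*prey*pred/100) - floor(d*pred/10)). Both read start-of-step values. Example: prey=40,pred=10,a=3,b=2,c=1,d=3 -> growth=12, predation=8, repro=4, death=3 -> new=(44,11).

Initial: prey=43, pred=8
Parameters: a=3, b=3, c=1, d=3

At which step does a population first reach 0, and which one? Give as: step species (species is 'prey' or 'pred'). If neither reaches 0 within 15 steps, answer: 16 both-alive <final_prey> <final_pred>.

Step 1: prey: 43+12-10=45; pred: 8+3-2=9
Step 2: prey: 45+13-12=46; pred: 9+4-2=11
Step 3: prey: 46+13-15=44; pred: 11+5-3=13
Step 4: prey: 44+13-17=40; pred: 13+5-3=15
Step 5: prey: 40+12-18=34; pred: 15+6-4=17
Step 6: prey: 34+10-17=27; pred: 17+5-5=17
Step 7: prey: 27+8-13=22; pred: 17+4-5=16
Step 8: prey: 22+6-10=18; pred: 16+3-4=15
Step 9: prey: 18+5-8=15; pred: 15+2-4=13
Step 10: prey: 15+4-5=14; pred: 13+1-3=11
Step 11: prey: 14+4-4=14; pred: 11+1-3=9
Step 12: prey: 14+4-3=15; pred: 9+1-2=8
Step 13: prey: 15+4-3=16; pred: 8+1-2=7
Step 14: prey: 16+4-3=17; pred: 7+1-2=6
Step 15: prey: 17+5-3=19; pred: 6+1-1=6
No extinction within 15 steps

Answer: 16 both-alive 19 6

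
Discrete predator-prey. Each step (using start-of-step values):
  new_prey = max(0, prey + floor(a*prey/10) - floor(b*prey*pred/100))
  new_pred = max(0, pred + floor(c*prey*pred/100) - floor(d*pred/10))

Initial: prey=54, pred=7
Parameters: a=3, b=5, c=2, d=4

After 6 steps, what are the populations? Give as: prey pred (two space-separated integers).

Step 1: prey: 54+16-18=52; pred: 7+7-2=12
Step 2: prey: 52+15-31=36; pred: 12+12-4=20
Step 3: prey: 36+10-36=10; pred: 20+14-8=26
Step 4: prey: 10+3-13=0; pred: 26+5-10=21
Step 5: prey: 0+0-0=0; pred: 21+0-8=13
Step 6: prey: 0+0-0=0; pred: 13+0-5=8

Answer: 0 8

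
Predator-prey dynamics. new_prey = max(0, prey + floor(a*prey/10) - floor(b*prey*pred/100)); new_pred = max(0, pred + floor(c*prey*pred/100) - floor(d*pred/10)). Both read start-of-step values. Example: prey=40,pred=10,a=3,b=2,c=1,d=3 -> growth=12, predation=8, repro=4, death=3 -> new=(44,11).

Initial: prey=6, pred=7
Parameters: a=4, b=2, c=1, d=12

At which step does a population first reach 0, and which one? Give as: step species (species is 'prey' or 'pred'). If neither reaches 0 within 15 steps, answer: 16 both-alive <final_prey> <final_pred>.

Answer: 1 pred

Derivation:
Step 1: prey: 6+2-0=8; pred: 7+0-8=0
First extinction: pred at step 1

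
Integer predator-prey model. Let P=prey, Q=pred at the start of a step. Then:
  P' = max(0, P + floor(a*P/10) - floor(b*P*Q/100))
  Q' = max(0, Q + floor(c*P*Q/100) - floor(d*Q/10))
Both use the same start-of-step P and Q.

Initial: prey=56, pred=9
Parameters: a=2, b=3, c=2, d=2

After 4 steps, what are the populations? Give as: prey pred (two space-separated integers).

Step 1: prey: 56+11-15=52; pred: 9+10-1=18
Step 2: prey: 52+10-28=34; pred: 18+18-3=33
Step 3: prey: 34+6-33=7; pred: 33+22-6=49
Step 4: prey: 7+1-10=0; pred: 49+6-9=46

Answer: 0 46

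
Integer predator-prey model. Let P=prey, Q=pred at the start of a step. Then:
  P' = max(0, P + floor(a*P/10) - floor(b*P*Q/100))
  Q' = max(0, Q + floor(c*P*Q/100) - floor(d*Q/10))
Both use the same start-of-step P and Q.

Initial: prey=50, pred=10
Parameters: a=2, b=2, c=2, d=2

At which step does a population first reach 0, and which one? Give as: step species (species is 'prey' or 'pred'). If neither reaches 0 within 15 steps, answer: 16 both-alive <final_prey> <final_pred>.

Answer: 5 prey

Derivation:
Step 1: prey: 50+10-10=50; pred: 10+10-2=18
Step 2: prey: 50+10-18=42; pred: 18+18-3=33
Step 3: prey: 42+8-27=23; pred: 33+27-6=54
Step 4: prey: 23+4-24=3; pred: 54+24-10=68
Step 5: prey: 3+0-4=0; pred: 68+4-13=59
First extinction: prey at step 5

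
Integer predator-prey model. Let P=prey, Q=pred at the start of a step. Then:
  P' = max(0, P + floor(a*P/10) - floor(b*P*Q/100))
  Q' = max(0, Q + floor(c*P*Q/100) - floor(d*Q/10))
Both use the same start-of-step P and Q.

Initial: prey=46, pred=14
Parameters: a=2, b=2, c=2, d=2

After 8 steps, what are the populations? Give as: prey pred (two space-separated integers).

Step 1: prey: 46+9-12=43; pred: 14+12-2=24
Step 2: prey: 43+8-20=31; pred: 24+20-4=40
Step 3: prey: 31+6-24=13; pred: 40+24-8=56
Step 4: prey: 13+2-14=1; pred: 56+14-11=59
Step 5: prey: 1+0-1=0; pred: 59+1-11=49
Step 6: prey: 0+0-0=0; pred: 49+0-9=40
Step 7: prey: 0+0-0=0; pred: 40+0-8=32
Step 8: prey: 0+0-0=0; pred: 32+0-6=26

Answer: 0 26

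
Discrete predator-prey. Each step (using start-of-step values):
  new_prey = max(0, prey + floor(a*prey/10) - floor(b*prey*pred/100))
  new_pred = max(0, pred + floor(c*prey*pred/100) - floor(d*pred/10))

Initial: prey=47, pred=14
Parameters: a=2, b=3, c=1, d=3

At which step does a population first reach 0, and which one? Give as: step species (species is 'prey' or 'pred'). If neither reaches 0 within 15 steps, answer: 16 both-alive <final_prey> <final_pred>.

Answer: 16 both-alive 15 3

Derivation:
Step 1: prey: 47+9-19=37; pred: 14+6-4=16
Step 2: prey: 37+7-17=27; pred: 16+5-4=17
Step 3: prey: 27+5-13=19; pred: 17+4-5=16
Step 4: prey: 19+3-9=13; pred: 16+3-4=15
Step 5: prey: 13+2-5=10; pred: 15+1-4=12
Step 6: prey: 10+2-3=9; pred: 12+1-3=10
Step 7: prey: 9+1-2=8; pred: 10+0-3=7
Step 8: prey: 8+1-1=8; pred: 7+0-2=5
Step 9: prey: 8+1-1=8; pred: 5+0-1=4
Step 10: prey: 8+1-0=9; pred: 4+0-1=3
Step 11: prey: 9+1-0=10; pred: 3+0-0=3
Step 12: prey: 10+2-0=12; pred: 3+0-0=3
Step 13: prey: 12+2-1=13; pred: 3+0-0=3
Step 14: prey: 13+2-1=14; pred: 3+0-0=3
Step 15: prey: 14+2-1=15; pred: 3+0-0=3
No extinction within 15 steps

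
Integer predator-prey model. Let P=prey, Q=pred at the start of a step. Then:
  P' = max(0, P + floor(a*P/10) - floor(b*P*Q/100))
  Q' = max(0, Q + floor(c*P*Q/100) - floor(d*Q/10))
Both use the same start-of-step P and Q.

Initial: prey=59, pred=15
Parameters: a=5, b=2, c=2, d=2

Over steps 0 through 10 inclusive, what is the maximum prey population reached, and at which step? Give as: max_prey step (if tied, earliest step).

Answer: 71 1

Derivation:
Step 1: prey: 59+29-17=71; pred: 15+17-3=29
Step 2: prey: 71+35-41=65; pred: 29+41-5=65
Step 3: prey: 65+32-84=13; pred: 65+84-13=136
Step 4: prey: 13+6-35=0; pred: 136+35-27=144
Step 5: prey: 0+0-0=0; pred: 144+0-28=116
Step 6: prey: 0+0-0=0; pred: 116+0-23=93
Step 7: prey: 0+0-0=0; pred: 93+0-18=75
Step 8: prey: 0+0-0=0; pred: 75+0-15=60
Step 9: prey: 0+0-0=0; pred: 60+0-12=48
Step 10: prey: 0+0-0=0; pred: 48+0-9=39
Max prey = 71 at step 1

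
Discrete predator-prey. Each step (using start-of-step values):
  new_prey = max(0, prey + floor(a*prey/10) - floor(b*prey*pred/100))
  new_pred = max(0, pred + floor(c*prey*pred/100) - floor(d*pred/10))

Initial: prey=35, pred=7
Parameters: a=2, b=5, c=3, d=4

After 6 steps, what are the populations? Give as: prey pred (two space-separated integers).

Step 1: prey: 35+7-12=30; pred: 7+7-2=12
Step 2: prey: 30+6-18=18; pred: 12+10-4=18
Step 3: prey: 18+3-16=5; pred: 18+9-7=20
Step 4: prey: 5+1-5=1; pred: 20+3-8=15
Step 5: prey: 1+0-0=1; pred: 15+0-6=9
Step 6: prey: 1+0-0=1; pred: 9+0-3=6

Answer: 1 6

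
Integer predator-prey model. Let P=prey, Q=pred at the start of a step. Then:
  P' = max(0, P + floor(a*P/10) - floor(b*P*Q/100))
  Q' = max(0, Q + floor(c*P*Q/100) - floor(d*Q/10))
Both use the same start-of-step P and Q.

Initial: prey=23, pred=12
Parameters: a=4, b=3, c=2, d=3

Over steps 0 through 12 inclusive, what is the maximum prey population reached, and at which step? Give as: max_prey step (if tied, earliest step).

Step 1: prey: 23+9-8=24; pred: 12+5-3=14
Step 2: prey: 24+9-10=23; pred: 14+6-4=16
Step 3: prey: 23+9-11=21; pred: 16+7-4=19
Step 4: prey: 21+8-11=18; pred: 19+7-5=21
Step 5: prey: 18+7-11=14; pred: 21+7-6=22
Step 6: prey: 14+5-9=10; pred: 22+6-6=22
Step 7: prey: 10+4-6=8; pred: 22+4-6=20
Step 8: prey: 8+3-4=7; pred: 20+3-6=17
Step 9: prey: 7+2-3=6; pred: 17+2-5=14
Step 10: prey: 6+2-2=6; pred: 14+1-4=11
Step 11: prey: 6+2-1=7; pred: 11+1-3=9
Step 12: prey: 7+2-1=8; pred: 9+1-2=8
Max prey = 24 at step 1

Answer: 24 1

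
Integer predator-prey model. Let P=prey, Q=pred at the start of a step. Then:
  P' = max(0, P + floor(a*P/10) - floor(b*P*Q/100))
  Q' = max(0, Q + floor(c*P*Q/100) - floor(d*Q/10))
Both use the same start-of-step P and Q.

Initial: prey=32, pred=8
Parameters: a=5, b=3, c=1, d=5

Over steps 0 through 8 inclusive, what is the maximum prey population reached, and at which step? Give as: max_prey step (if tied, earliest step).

Answer: 178 7

Derivation:
Step 1: prey: 32+16-7=41; pred: 8+2-4=6
Step 2: prey: 41+20-7=54; pred: 6+2-3=5
Step 3: prey: 54+27-8=73; pred: 5+2-2=5
Step 4: prey: 73+36-10=99; pred: 5+3-2=6
Step 5: prey: 99+49-17=131; pred: 6+5-3=8
Step 6: prey: 131+65-31=165; pred: 8+10-4=14
Step 7: prey: 165+82-69=178; pred: 14+23-7=30
Step 8: prey: 178+89-160=107; pred: 30+53-15=68
Max prey = 178 at step 7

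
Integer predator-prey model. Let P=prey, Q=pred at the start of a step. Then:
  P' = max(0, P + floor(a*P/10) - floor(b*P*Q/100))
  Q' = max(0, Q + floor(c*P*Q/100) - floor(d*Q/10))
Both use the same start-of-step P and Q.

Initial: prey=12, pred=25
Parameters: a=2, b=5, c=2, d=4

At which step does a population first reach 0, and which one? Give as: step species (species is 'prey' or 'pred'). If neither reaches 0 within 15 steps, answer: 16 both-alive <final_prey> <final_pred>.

Answer: 1 prey

Derivation:
Step 1: prey: 12+2-15=0; pred: 25+6-10=21
First extinction: prey at step 1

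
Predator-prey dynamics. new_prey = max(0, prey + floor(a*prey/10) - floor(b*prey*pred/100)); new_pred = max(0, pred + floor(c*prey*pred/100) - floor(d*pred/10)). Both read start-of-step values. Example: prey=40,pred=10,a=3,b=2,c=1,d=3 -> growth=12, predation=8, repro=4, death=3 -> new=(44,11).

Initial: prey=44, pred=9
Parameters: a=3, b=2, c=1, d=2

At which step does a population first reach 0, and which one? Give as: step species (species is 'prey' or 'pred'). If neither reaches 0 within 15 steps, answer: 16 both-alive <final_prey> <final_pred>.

Answer: 16 both-alive 1 11

Derivation:
Step 1: prey: 44+13-7=50; pred: 9+3-1=11
Step 2: prey: 50+15-11=54; pred: 11+5-2=14
Step 3: prey: 54+16-15=55; pred: 14+7-2=19
Step 4: prey: 55+16-20=51; pred: 19+10-3=26
Step 5: prey: 51+15-26=40; pred: 26+13-5=34
Step 6: prey: 40+12-27=25; pred: 34+13-6=41
Step 7: prey: 25+7-20=12; pred: 41+10-8=43
Step 8: prey: 12+3-10=5; pred: 43+5-8=40
Step 9: prey: 5+1-4=2; pred: 40+2-8=34
Step 10: prey: 2+0-1=1; pred: 34+0-6=28
Step 11: prey: 1+0-0=1; pred: 28+0-5=23
Step 12: prey: 1+0-0=1; pred: 23+0-4=19
Step 13: prey: 1+0-0=1; pred: 19+0-3=16
Step 14: prey: 1+0-0=1; pred: 16+0-3=13
Step 15: prey: 1+0-0=1; pred: 13+0-2=11
No extinction within 15 steps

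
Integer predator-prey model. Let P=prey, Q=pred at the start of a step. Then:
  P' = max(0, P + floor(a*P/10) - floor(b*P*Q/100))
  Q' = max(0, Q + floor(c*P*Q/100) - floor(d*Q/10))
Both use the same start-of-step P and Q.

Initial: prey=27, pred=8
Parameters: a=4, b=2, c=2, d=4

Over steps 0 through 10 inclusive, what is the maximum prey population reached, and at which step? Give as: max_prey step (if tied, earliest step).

Answer: 52 4

Derivation:
Step 1: prey: 27+10-4=33; pred: 8+4-3=9
Step 2: prey: 33+13-5=41; pred: 9+5-3=11
Step 3: prey: 41+16-9=48; pred: 11+9-4=16
Step 4: prey: 48+19-15=52; pred: 16+15-6=25
Step 5: prey: 52+20-26=46; pred: 25+26-10=41
Step 6: prey: 46+18-37=27; pred: 41+37-16=62
Step 7: prey: 27+10-33=4; pred: 62+33-24=71
Step 8: prey: 4+1-5=0; pred: 71+5-28=48
Step 9: prey: 0+0-0=0; pred: 48+0-19=29
Step 10: prey: 0+0-0=0; pred: 29+0-11=18
Max prey = 52 at step 4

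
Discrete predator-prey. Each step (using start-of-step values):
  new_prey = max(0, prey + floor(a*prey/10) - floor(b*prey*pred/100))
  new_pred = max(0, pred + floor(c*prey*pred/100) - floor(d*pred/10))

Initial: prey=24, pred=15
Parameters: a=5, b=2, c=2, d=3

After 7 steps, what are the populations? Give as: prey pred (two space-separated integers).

Answer: 2 51

Derivation:
Step 1: prey: 24+12-7=29; pred: 15+7-4=18
Step 2: prey: 29+14-10=33; pred: 18+10-5=23
Step 3: prey: 33+16-15=34; pred: 23+15-6=32
Step 4: prey: 34+17-21=30; pred: 32+21-9=44
Step 5: prey: 30+15-26=19; pred: 44+26-13=57
Step 6: prey: 19+9-21=7; pred: 57+21-17=61
Step 7: prey: 7+3-8=2; pred: 61+8-18=51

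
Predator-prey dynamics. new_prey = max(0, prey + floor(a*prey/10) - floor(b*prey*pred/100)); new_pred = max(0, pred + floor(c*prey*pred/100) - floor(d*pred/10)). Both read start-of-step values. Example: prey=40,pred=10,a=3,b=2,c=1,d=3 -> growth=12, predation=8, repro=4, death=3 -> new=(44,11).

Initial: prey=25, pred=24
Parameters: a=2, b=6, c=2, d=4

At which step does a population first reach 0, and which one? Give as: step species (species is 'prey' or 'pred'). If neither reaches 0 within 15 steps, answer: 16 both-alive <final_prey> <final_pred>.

Step 1: prey: 25+5-36=0; pred: 24+12-9=27
First extinction: prey at step 1

Answer: 1 prey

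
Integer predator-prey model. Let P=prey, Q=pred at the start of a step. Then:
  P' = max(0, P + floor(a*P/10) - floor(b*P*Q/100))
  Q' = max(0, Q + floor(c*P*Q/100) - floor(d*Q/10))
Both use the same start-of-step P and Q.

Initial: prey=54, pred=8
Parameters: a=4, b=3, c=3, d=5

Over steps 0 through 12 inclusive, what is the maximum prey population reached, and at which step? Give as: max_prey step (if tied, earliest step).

Answer: 63 1

Derivation:
Step 1: prey: 54+21-12=63; pred: 8+12-4=16
Step 2: prey: 63+25-30=58; pred: 16+30-8=38
Step 3: prey: 58+23-66=15; pred: 38+66-19=85
Step 4: prey: 15+6-38=0; pred: 85+38-42=81
Step 5: prey: 0+0-0=0; pred: 81+0-40=41
Step 6: prey: 0+0-0=0; pred: 41+0-20=21
Step 7: prey: 0+0-0=0; pred: 21+0-10=11
Step 8: prey: 0+0-0=0; pred: 11+0-5=6
Step 9: prey: 0+0-0=0; pred: 6+0-3=3
Step 10: prey: 0+0-0=0; pred: 3+0-1=2
Step 11: prey: 0+0-0=0; pred: 2+0-1=1
Step 12: prey: 0+0-0=0; pred: 1+0-0=1
Max prey = 63 at step 1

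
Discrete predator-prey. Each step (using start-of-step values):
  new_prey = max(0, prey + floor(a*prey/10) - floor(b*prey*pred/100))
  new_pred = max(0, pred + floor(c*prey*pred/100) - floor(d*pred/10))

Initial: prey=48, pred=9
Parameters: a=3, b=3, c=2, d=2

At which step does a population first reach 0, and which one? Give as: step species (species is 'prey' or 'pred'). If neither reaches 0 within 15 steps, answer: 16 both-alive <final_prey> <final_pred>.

Step 1: prey: 48+14-12=50; pred: 9+8-1=16
Step 2: prey: 50+15-24=41; pred: 16+16-3=29
Step 3: prey: 41+12-35=18; pred: 29+23-5=47
Step 4: prey: 18+5-25=0; pred: 47+16-9=54
First extinction: prey at step 4

Answer: 4 prey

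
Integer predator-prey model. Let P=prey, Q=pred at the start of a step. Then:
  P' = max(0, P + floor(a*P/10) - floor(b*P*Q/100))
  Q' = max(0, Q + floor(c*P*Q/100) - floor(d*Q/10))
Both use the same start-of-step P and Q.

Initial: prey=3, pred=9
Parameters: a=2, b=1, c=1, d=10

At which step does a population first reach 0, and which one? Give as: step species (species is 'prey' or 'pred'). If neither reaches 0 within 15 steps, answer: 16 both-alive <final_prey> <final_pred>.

Step 1: prey: 3+0-0=3; pred: 9+0-9=0
First extinction: pred at step 1

Answer: 1 pred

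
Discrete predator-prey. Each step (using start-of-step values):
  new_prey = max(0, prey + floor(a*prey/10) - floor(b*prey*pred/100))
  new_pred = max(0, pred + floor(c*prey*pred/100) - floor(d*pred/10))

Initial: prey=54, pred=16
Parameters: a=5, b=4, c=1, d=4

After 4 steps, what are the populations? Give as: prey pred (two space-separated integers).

Answer: 20 17

Derivation:
Step 1: prey: 54+27-34=47; pred: 16+8-6=18
Step 2: prey: 47+23-33=37; pred: 18+8-7=19
Step 3: prey: 37+18-28=27; pred: 19+7-7=19
Step 4: prey: 27+13-20=20; pred: 19+5-7=17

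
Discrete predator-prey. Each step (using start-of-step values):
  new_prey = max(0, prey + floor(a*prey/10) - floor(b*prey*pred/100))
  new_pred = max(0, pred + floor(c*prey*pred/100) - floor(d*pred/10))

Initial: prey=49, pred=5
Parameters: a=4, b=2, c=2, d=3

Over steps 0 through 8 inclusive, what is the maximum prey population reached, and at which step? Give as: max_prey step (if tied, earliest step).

Step 1: prey: 49+19-4=64; pred: 5+4-1=8
Step 2: prey: 64+25-10=79; pred: 8+10-2=16
Step 3: prey: 79+31-25=85; pred: 16+25-4=37
Step 4: prey: 85+34-62=57; pred: 37+62-11=88
Step 5: prey: 57+22-100=0; pred: 88+100-26=162
Step 6: prey: 0+0-0=0; pred: 162+0-48=114
Step 7: prey: 0+0-0=0; pred: 114+0-34=80
Step 8: prey: 0+0-0=0; pred: 80+0-24=56
Max prey = 85 at step 3

Answer: 85 3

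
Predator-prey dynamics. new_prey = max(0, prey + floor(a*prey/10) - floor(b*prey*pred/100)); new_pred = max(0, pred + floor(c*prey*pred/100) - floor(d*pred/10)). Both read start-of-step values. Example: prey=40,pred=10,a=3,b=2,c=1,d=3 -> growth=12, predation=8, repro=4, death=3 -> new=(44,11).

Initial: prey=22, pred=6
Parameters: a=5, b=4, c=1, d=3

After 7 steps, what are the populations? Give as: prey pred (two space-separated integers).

Step 1: prey: 22+11-5=28; pred: 6+1-1=6
Step 2: prey: 28+14-6=36; pred: 6+1-1=6
Step 3: prey: 36+18-8=46; pred: 6+2-1=7
Step 4: prey: 46+23-12=57; pred: 7+3-2=8
Step 5: prey: 57+28-18=67; pred: 8+4-2=10
Step 6: prey: 67+33-26=74; pred: 10+6-3=13
Step 7: prey: 74+37-38=73; pred: 13+9-3=19

Answer: 73 19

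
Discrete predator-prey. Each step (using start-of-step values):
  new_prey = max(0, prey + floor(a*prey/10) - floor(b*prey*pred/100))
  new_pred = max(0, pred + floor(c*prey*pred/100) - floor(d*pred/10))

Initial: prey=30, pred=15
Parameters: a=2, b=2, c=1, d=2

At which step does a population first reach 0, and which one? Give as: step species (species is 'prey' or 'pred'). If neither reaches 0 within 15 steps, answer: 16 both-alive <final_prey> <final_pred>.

Answer: 16 both-alive 10 4

Derivation:
Step 1: prey: 30+6-9=27; pred: 15+4-3=16
Step 2: prey: 27+5-8=24; pred: 16+4-3=17
Step 3: prey: 24+4-8=20; pred: 17+4-3=18
Step 4: prey: 20+4-7=17; pred: 18+3-3=18
Step 5: prey: 17+3-6=14; pred: 18+3-3=18
Step 6: prey: 14+2-5=11; pred: 18+2-3=17
Step 7: prey: 11+2-3=10; pred: 17+1-3=15
Step 8: prey: 10+2-3=9; pred: 15+1-3=13
Step 9: prey: 9+1-2=8; pred: 13+1-2=12
Step 10: prey: 8+1-1=8; pred: 12+0-2=10
Step 11: prey: 8+1-1=8; pred: 10+0-2=8
Step 12: prey: 8+1-1=8; pred: 8+0-1=7
Step 13: prey: 8+1-1=8; pred: 7+0-1=6
Step 14: prey: 8+1-0=9; pred: 6+0-1=5
Step 15: prey: 9+1-0=10; pred: 5+0-1=4
No extinction within 15 steps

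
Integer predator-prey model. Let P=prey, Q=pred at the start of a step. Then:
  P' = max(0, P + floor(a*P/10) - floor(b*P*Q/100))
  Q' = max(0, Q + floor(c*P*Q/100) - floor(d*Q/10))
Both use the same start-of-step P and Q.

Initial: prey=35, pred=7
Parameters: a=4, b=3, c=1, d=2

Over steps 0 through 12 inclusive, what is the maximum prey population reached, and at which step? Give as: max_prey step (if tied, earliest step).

Step 1: prey: 35+14-7=42; pred: 7+2-1=8
Step 2: prey: 42+16-10=48; pred: 8+3-1=10
Step 3: prey: 48+19-14=53; pred: 10+4-2=12
Step 4: prey: 53+21-19=55; pred: 12+6-2=16
Step 5: prey: 55+22-26=51; pred: 16+8-3=21
Step 6: prey: 51+20-32=39; pred: 21+10-4=27
Step 7: prey: 39+15-31=23; pred: 27+10-5=32
Step 8: prey: 23+9-22=10; pred: 32+7-6=33
Step 9: prey: 10+4-9=5; pred: 33+3-6=30
Step 10: prey: 5+2-4=3; pred: 30+1-6=25
Step 11: prey: 3+1-2=2; pred: 25+0-5=20
Step 12: prey: 2+0-1=1; pred: 20+0-4=16
Max prey = 55 at step 4

Answer: 55 4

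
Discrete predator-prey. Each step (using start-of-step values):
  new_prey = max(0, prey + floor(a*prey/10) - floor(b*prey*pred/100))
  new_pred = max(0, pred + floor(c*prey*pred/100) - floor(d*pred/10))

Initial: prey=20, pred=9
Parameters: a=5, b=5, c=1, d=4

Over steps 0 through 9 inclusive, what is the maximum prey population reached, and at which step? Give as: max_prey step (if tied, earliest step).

Step 1: prey: 20+10-9=21; pred: 9+1-3=7
Step 2: prey: 21+10-7=24; pred: 7+1-2=6
Step 3: prey: 24+12-7=29; pred: 6+1-2=5
Step 4: prey: 29+14-7=36; pred: 5+1-2=4
Step 5: prey: 36+18-7=47; pred: 4+1-1=4
Step 6: prey: 47+23-9=61; pred: 4+1-1=4
Step 7: prey: 61+30-12=79; pred: 4+2-1=5
Step 8: prey: 79+39-19=99; pred: 5+3-2=6
Step 9: prey: 99+49-29=119; pred: 6+5-2=9
Max prey = 119 at step 9

Answer: 119 9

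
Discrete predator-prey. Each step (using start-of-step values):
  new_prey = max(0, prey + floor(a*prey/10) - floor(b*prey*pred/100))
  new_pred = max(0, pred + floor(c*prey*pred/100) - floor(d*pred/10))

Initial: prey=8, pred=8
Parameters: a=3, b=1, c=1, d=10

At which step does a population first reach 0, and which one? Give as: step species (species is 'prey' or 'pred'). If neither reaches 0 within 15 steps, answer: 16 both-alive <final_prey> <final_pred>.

Step 1: prey: 8+2-0=10; pred: 8+0-8=0
First extinction: pred at step 1

Answer: 1 pred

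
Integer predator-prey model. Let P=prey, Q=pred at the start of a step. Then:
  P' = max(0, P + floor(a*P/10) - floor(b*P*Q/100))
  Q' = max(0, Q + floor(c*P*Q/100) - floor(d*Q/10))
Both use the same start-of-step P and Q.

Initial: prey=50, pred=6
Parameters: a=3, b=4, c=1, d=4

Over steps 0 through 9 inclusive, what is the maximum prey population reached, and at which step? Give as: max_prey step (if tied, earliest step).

Answer: 54 2

Derivation:
Step 1: prey: 50+15-12=53; pred: 6+3-2=7
Step 2: prey: 53+15-14=54; pred: 7+3-2=8
Step 3: prey: 54+16-17=53; pred: 8+4-3=9
Step 4: prey: 53+15-19=49; pred: 9+4-3=10
Step 5: prey: 49+14-19=44; pred: 10+4-4=10
Step 6: prey: 44+13-17=40; pred: 10+4-4=10
Step 7: prey: 40+12-16=36; pred: 10+4-4=10
Step 8: prey: 36+10-14=32; pred: 10+3-4=9
Step 9: prey: 32+9-11=30; pred: 9+2-3=8
Max prey = 54 at step 2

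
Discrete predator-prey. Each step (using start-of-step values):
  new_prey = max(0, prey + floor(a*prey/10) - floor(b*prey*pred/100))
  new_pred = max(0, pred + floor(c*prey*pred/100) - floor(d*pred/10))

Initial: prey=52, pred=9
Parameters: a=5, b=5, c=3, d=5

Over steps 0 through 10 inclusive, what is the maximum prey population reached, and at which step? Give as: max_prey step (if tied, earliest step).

Step 1: prey: 52+26-23=55; pred: 9+14-4=19
Step 2: prey: 55+27-52=30; pred: 19+31-9=41
Step 3: prey: 30+15-61=0; pred: 41+36-20=57
Step 4: prey: 0+0-0=0; pred: 57+0-28=29
Step 5: prey: 0+0-0=0; pred: 29+0-14=15
Step 6: prey: 0+0-0=0; pred: 15+0-7=8
Step 7: prey: 0+0-0=0; pred: 8+0-4=4
Step 8: prey: 0+0-0=0; pred: 4+0-2=2
Step 9: prey: 0+0-0=0; pred: 2+0-1=1
Step 10: prey: 0+0-0=0; pred: 1+0-0=1
Max prey = 55 at step 1

Answer: 55 1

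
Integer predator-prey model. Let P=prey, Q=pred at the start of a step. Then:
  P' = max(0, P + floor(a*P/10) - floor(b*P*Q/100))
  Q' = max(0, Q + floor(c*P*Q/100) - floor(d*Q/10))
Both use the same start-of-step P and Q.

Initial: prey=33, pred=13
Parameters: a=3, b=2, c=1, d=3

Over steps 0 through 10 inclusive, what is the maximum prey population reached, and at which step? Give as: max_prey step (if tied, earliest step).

Step 1: prey: 33+9-8=34; pred: 13+4-3=14
Step 2: prey: 34+10-9=35; pred: 14+4-4=14
Step 3: prey: 35+10-9=36; pred: 14+4-4=14
Step 4: prey: 36+10-10=36; pred: 14+5-4=15
Step 5: prey: 36+10-10=36; pred: 15+5-4=16
Step 6: prey: 36+10-11=35; pred: 16+5-4=17
Step 7: prey: 35+10-11=34; pred: 17+5-5=17
Step 8: prey: 34+10-11=33; pred: 17+5-5=17
Step 9: prey: 33+9-11=31; pred: 17+5-5=17
Step 10: prey: 31+9-10=30; pred: 17+5-5=17
Max prey = 36 at step 3

Answer: 36 3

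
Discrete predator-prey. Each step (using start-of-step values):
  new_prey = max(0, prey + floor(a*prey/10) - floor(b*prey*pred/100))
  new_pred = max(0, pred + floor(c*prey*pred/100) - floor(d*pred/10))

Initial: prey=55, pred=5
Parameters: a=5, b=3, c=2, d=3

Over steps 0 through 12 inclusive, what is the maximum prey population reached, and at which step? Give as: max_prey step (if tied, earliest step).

Step 1: prey: 55+27-8=74; pred: 5+5-1=9
Step 2: prey: 74+37-19=92; pred: 9+13-2=20
Step 3: prey: 92+46-55=83; pred: 20+36-6=50
Step 4: prey: 83+41-124=0; pred: 50+83-15=118
Step 5: prey: 0+0-0=0; pred: 118+0-35=83
Step 6: prey: 0+0-0=0; pred: 83+0-24=59
Step 7: prey: 0+0-0=0; pred: 59+0-17=42
Step 8: prey: 0+0-0=0; pred: 42+0-12=30
Step 9: prey: 0+0-0=0; pred: 30+0-9=21
Step 10: prey: 0+0-0=0; pred: 21+0-6=15
Step 11: prey: 0+0-0=0; pred: 15+0-4=11
Step 12: prey: 0+0-0=0; pred: 11+0-3=8
Max prey = 92 at step 2

Answer: 92 2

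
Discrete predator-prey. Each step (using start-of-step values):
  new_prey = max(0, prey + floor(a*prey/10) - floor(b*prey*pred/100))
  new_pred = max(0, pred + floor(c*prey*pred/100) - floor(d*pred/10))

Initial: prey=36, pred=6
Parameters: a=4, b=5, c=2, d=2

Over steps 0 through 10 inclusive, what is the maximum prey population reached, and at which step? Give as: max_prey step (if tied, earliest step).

Step 1: prey: 36+14-10=40; pred: 6+4-1=9
Step 2: prey: 40+16-18=38; pred: 9+7-1=15
Step 3: prey: 38+15-28=25; pred: 15+11-3=23
Step 4: prey: 25+10-28=7; pred: 23+11-4=30
Step 5: prey: 7+2-10=0; pred: 30+4-6=28
Step 6: prey: 0+0-0=0; pred: 28+0-5=23
Step 7: prey: 0+0-0=0; pred: 23+0-4=19
Step 8: prey: 0+0-0=0; pred: 19+0-3=16
Step 9: prey: 0+0-0=0; pred: 16+0-3=13
Step 10: prey: 0+0-0=0; pred: 13+0-2=11
Max prey = 40 at step 1

Answer: 40 1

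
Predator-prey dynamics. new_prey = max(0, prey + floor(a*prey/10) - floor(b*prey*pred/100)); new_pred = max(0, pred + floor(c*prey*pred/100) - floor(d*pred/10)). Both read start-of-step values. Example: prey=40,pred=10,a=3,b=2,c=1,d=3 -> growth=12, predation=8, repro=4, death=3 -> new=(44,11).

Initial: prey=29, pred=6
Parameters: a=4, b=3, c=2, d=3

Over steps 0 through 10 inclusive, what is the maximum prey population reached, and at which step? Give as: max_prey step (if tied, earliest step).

Step 1: prey: 29+11-5=35; pred: 6+3-1=8
Step 2: prey: 35+14-8=41; pred: 8+5-2=11
Step 3: prey: 41+16-13=44; pred: 11+9-3=17
Step 4: prey: 44+17-22=39; pred: 17+14-5=26
Step 5: prey: 39+15-30=24; pred: 26+20-7=39
Step 6: prey: 24+9-28=5; pred: 39+18-11=46
Step 7: prey: 5+2-6=1; pred: 46+4-13=37
Step 8: prey: 1+0-1=0; pred: 37+0-11=26
Step 9: prey: 0+0-0=0; pred: 26+0-7=19
Step 10: prey: 0+0-0=0; pred: 19+0-5=14
Max prey = 44 at step 3

Answer: 44 3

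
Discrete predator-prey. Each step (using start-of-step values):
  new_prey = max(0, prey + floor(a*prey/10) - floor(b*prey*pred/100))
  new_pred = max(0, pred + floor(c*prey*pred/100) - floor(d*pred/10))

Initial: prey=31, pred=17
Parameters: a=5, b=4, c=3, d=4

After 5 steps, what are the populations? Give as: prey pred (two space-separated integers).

Step 1: prey: 31+15-21=25; pred: 17+15-6=26
Step 2: prey: 25+12-26=11; pred: 26+19-10=35
Step 3: prey: 11+5-15=1; pred: 35+11-14=32
Step 4: prey: 1+0-1=0; pred: 32+0-12=20
Step 5: prey: 0+0-0=0; pred: 20+0-8=12

Answer: 0 12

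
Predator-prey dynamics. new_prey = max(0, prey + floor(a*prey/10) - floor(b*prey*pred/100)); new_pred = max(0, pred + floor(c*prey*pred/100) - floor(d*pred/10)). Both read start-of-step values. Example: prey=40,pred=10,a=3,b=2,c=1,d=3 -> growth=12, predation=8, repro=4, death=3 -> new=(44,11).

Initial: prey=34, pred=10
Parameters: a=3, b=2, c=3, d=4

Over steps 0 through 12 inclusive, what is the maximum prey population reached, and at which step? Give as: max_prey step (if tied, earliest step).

Step 1: prey: 34+10-6=38; pred: 10+10-4=16
Step 2: prey: 38+11-12=37; pred: 16+18-6=28
Step 3: prey: 37+11-20=28; pred: 28+31-11=48
Step 4: prey: 28+8-26=10; pred: 48+40-19=69
Step 5: prey: 10+3-13=0; pred: 69+20-27=62
Step 6: prey: 0+0-0=0; pred: 62+0-24=38
Step 7: prey: 0+0-0=0; pred: 38+0-15=23
Step 8: prey: 0+0-0=0; pred: 23+0-9=14
Step 9: prey: 0+0-0=0; pred: 14+0-5=9
Step 10: prey: 0+0-0=0; pred: 9+0-3=6
Step 11: prey: 0+0-0=0; pred: 6+0-2=4
Step 12: prey: 0+0-0=0; pred: 4+0-1=3
Max prey = 38 at step 1

Answer: 38 1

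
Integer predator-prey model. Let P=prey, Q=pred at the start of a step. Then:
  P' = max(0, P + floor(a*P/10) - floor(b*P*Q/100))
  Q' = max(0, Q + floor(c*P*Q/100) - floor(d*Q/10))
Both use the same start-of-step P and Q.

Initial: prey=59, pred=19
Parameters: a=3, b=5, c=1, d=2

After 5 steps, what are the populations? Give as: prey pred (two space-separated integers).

Step 1: prey: 59+17-56=20; pred: 19+11-3=27
Step 2: prey: 20+6-27=0; pred: 27+5-5=27
Step 3: prey: 0+0-0=0; pred: 27+0-5=22
Step 4: prey: 0+0-0=0; pred: 22+0-4=18
Step 5: prey: 0+0-0=0; pred: 18+0-3=15

Answer: 0 15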